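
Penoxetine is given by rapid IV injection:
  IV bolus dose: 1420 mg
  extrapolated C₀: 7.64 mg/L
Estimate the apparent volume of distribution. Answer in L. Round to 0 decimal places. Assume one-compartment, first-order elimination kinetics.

Vd = Dose / C₀ = 1420 / 7.64 = 185.9 L

186 L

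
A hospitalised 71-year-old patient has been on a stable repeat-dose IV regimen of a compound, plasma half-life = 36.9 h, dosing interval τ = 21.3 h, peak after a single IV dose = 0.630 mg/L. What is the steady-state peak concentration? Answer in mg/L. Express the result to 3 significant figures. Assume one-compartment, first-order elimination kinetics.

k = ln2 / t½ = 0.693147 / 36.9 = 0.01878 h⁻¹
e^(−kτ) = e^(−0.01878 × 21.3) = 0.6703
Accumulation ratio R = 1 / (1 − e^(−kτ)) = 1 / (1 − 0.6703) = 3.033
Steady-state peak = C₀ × R = 0.630 × 3.033 = 1.911 mg/L

1.91 mg/L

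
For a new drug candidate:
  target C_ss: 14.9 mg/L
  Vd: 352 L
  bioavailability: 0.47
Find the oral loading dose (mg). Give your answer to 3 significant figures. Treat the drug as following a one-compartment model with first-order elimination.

LD = Css × Vd / F = 14.9 × 352 / 0.47 = 11160 mg

11200 mg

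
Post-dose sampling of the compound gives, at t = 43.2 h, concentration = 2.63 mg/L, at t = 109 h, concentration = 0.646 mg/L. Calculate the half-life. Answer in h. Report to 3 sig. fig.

k = ln(C₁/C₂) / (t₂ − t₁) = ln(2.63/0.646) / (109 − 43.2)
  = 1.404 / 65.80 = 0.02134 h⁻¹
t½ = ln2 / k = 0.693147 / 0.02134 = 32.48 h

32.5 h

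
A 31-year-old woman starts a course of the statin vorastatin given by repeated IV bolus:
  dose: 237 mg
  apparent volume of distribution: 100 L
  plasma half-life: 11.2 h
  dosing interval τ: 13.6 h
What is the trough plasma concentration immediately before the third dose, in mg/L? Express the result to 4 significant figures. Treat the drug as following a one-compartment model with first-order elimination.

C₀ per dose = Dose / Vd = 237 / 100 = 2.370 mg/L
k = ln2 / t½ = 0.693147 / 11.2 = 0.06189 h⁻¹
Fraction remaining after one interval: r = e^(−kτ) = e^(−0.06189 × 13.6) = 0.4310
Before dose 3, 2 doses have been given (aged 1τ, 2τ).
C_trough = C₀ × (r + r²) = 2.370 × (0.4310 + 0.1858) = 1.462 mg/L

1.462 mg/L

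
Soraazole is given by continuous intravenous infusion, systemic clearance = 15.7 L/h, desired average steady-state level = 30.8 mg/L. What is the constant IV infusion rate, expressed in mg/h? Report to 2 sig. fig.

At steady state, infusion rate R₀ = Css × CL = 30.8 × 15.70 = 483.6 mg/h

480 mg/h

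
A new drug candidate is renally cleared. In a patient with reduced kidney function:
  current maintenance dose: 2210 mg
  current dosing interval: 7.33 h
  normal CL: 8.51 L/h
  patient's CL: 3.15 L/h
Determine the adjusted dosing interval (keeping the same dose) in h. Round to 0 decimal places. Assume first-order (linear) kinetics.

To keep the same average steady-state level, dosing rate must scale with clearance.
CL ratio = 3.15 / 8.51 = 0.3702
New interval (same dose) = 7.33 / 0.3702 = 19.80 h

20 h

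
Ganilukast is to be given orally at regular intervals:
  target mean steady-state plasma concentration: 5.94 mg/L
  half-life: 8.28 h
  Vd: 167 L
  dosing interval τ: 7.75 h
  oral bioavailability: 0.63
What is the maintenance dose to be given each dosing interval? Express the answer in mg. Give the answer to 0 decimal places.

k = ln2 / t½ = 0.693147 / 8.28 = 0.08371 h⁻¹
CL = k × Vd = 0.08371 × 167 = 13.98 L/h
At steady state, F × (Dose/τ) = Css × CL.
Dose = Css × CL × τ / F = 5.94 × 13.98 × 7.75 / 0.63 = 1022 mg

1022 mg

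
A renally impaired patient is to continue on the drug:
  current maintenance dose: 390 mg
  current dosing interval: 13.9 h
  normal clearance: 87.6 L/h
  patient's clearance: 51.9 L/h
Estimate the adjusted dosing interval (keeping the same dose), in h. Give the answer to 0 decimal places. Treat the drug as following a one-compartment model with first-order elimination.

23 h

To keep the same average steady-state level, dosing rate must scale with clearance.
CL ratio = 51.9 / 87.6 = 0.5925
New interval (same dose) = 13.9 / 0.5925 = 23.46 h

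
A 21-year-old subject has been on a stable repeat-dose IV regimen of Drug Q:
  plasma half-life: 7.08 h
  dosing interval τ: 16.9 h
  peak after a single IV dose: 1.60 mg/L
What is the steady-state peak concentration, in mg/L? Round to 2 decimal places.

k = ln2 / t½ = 0.693147 / 7.08 = 0.09790 h⁻¹
e^(−kτ) = e^(−0.09790 × 16.9) = 0.1912
Accumulation ratio R = 1 / (1 − e^(−kτ)) = 1 / (1 − 0.1912) = 1.236
Steady-state peak = C₀ × R = 1.60 × 1.236 = 1.978 mg/L

1.98 mg/L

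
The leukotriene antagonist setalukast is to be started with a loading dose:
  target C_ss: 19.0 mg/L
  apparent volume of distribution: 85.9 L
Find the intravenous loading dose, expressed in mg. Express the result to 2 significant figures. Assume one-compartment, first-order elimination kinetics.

1600 mg

LD = Css × Vd = 19.0 × 85.9 = 1632 mg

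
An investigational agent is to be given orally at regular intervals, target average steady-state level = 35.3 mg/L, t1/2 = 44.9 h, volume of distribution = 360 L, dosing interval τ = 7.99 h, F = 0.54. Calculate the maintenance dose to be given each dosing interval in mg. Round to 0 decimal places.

2903 mg

k = ln2 / t½ = 0.693147 / 44.9 = 0.01544 h⁻¹
CL = k × Vd = 0.01544 × 360 = 5.558 L/h
At steady state, F × (Dose/τ) = Css × CL.
Dose = Css × CL × τ / F = 35.3 × 5.558 × 7.99 / 0.54 = 2903 mg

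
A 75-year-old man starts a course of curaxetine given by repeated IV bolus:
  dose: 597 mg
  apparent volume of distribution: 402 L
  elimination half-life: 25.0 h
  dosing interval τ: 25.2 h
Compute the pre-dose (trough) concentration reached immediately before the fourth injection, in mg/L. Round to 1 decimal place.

C₀ per dose = Dose / Vd = 597 / 402 = 1.485 mg/L
k = ln2 / t½ = 0.693147 / 25.0 = 0.02773 h⁻¹
Fraction remaining after one interval: r = e^(−kτ) = e^(−0.02773 × 25.2) = 0.4972
Before dose 4, 3 doses have been given (aged 1τ, 2τ, 3τ).
C_trough = C₀ × (r + r² + … + r^3) = C₀ × r(1−r^3)/(1−r)
        = 1.485 × 0.4972 × (1 − 0.1229) / (1 − 0.4972) = 1.288 mg/L

1.3 mg/L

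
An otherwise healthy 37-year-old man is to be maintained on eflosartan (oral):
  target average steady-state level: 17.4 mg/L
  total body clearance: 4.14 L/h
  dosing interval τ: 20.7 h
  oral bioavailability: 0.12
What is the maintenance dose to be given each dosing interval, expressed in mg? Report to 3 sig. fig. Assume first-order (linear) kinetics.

12400 mg

At steady state, F × (Dose/τ) = Css × CL.
Dose = Css × CL × τ / F = 17.4 × 4.140 × 20.7 / 0.12 = 12430 mg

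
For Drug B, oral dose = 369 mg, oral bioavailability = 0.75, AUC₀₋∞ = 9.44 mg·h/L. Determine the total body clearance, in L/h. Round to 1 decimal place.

CL = F·Dose / AUC = 0.75 × 369 / 9.44 = 29.32 L/h

29.3 L/h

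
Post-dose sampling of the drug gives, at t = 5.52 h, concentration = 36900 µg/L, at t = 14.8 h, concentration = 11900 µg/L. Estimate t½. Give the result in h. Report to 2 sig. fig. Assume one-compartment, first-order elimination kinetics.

5.7 h

k = ln(C₁/C₂) / (t₂ − t₁) = ln(36900/11900) / (14.8 − 5.52)
  = 1.132 / 9.280 = 0.1220 h⁻¹
t½ = ln2 / k = 0.693147 / 0.1220 = 5.682 h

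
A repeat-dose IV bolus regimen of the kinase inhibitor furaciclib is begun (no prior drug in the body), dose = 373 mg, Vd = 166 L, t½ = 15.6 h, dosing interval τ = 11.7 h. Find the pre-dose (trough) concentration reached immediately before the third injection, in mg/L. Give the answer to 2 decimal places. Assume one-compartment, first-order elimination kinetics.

C₀ per dose = Dose / Vd = 373 / 166 = 2.247 mg/L
k = ln2 / t½ = 0.693147 / 15.6 = 0.04443 h⁻¹
Fraction remaining after one interval: r = e^(−kτ) = e^(−0.04443 × 11.7) = 0.5946
Before dose 3, 2 doses have been given (aged 1τ, 2τ).
C_trough = C₀ × (r + r²) = 2.247 × (0.5946 + 0.3535) = 2.130 mg/L

2.13 mg/L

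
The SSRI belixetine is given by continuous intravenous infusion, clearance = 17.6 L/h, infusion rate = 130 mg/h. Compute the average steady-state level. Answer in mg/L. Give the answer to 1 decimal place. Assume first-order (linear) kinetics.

7.4 mg/L

At steady state Css = R₀ / CL = 130 / 17.60 = 7.386 mg/L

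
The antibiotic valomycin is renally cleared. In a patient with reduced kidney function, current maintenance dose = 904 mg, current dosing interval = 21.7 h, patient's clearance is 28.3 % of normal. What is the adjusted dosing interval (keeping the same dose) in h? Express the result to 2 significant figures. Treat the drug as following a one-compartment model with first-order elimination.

77 h

To keep the same average steady-state level, dosing rate must scale with clearance.
CL ratio = 28.3 / 100 = 0.2830
New interval (same dose) = 21.7 / 0.2830 = 76.68 h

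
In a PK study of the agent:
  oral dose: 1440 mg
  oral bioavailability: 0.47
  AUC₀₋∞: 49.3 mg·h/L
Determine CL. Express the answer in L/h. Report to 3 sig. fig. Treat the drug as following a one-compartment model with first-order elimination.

13.7 L/h

CL = F·Dose / AUC = 0.47 × 1440 / 49.3 = 13.73 L/h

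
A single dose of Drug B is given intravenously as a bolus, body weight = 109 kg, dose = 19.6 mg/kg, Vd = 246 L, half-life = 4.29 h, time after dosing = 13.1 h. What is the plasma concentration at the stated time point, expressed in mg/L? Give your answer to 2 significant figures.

Total dose = 19.6 × 109 = 2136 mg
C₀ = Dose / Vd = 2136 / 246 = 8.683 mg/L
k = ln2 / t½ = 0.693147 / 4.29 = 0.1616 h⁻¹
C = C₀ · e^(−k·t) = 8.683 × e^(−0.1616 × 13.1)
  = 8.683 × 0.1204 = 1.045 mg/L

1.0 mg/L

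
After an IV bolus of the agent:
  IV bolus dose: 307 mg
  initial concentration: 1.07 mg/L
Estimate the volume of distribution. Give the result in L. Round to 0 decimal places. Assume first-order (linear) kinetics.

Vd = Dose / C₀ = 307.0 / 1.07 = 286.9 L

287 L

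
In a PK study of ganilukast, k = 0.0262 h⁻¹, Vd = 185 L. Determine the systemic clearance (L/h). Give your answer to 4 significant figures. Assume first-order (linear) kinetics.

4.847 L/h

CL = k × Vd = 0.0262 × 185 = 4.847 L/h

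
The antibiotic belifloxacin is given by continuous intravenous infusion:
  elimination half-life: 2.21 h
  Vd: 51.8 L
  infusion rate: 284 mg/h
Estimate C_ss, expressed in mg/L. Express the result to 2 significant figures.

17 mg/L

k = ln2 / t½ = 0.693147 / 2.21 = 0.3136 h⁻¹
CL = k × Vd = 0.3136 × 51.8 = 16.24 L/h
At steady state Css = R₀ / CL = 284 / 16.24 = 17.49 mg/L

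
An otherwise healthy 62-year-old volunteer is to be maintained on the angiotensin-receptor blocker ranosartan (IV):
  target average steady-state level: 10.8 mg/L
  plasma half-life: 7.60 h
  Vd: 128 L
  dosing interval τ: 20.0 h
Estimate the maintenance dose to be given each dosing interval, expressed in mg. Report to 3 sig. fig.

2520 mg

k = ln2 / t½ = 0.693147 / 7.60 = 0.09120 h⁻¹
CL = k × Vd = 0.09120 × 128 = 11.67 L/h
At steady state, Dose/τ = Css × CL.
Dose = Css × CL × τ = 10.8 × 11.67 × 20.0 = 2521 mg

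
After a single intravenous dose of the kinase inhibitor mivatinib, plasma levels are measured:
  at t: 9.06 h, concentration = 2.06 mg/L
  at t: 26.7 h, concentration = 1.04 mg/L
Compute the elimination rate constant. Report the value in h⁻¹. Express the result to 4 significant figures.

k = ln(C₁/C₂) / (t₂ − t₁) = ln(2.06/1.04) / (26.7 − 9.06)
  = 0.6835 / 17.64 = 0.03875 h⁻¹

0.03875 h⁻¹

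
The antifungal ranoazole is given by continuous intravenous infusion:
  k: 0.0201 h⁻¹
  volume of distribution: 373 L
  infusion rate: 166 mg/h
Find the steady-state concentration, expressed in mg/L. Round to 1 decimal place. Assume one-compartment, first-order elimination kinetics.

CL = k × Vd = 0.02010 × 373 = 7.497 L/h
At steady state Css = R₀ / CL = 166 / 7.497 = 22.14 mg/L

22.1 mg/L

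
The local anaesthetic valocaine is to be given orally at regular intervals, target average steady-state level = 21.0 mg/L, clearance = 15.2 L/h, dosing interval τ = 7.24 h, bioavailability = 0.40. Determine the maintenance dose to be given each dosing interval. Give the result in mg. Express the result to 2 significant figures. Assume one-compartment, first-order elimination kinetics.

5800 mg

At steady state, F × (Dose/τ) = Css × CL.
Dose = Css × CL × τ / F = 21.0 × 15.20 × 7.24 / 0.40 = 5778 mg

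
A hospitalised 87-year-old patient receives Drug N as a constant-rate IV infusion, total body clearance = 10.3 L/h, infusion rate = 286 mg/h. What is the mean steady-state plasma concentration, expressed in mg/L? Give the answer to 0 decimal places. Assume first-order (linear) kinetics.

At steady state Css = R₀ / CL = 286 / 10.30 = 27.77 mg/L

28 mg/L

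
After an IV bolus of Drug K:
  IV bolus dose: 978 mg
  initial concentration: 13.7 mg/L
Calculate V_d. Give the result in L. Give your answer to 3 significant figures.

Vd = Dose / C₀ = 978.0 / 13.7 = 71.39 L

71.4 L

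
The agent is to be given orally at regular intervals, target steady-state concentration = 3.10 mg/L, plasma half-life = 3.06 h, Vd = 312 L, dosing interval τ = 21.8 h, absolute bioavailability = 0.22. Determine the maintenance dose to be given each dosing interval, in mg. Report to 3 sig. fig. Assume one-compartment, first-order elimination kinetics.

21700 mg

k = ln2 / t½ = 0.693147 / 3.06 = 0.2265 h⁻¹
CL = k × Vd = 0.2265 × 312 = 70.67 L/h
At steady state, F × (Dose/τ) = Css × CL.
Dose = Css × CL × τ / F = 3.10 × 70.67 × 21.8 / 0.22 = 21710 mg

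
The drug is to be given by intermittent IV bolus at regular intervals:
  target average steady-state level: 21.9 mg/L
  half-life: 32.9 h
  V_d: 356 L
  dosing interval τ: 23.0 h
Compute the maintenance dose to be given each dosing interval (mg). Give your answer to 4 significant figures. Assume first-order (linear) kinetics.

3778 mg

k = ln2 / t½ = 0.693147 / 32.9 = 0.02107 h⁻¹
CL = k × Vd = 0.02107 × 356 = 7.501 L/h
At steady state, Dose/τ = Css × CL.
Dose = Css × CL × τ = 21.9 × 7.501 × 23.0 = 3778 mg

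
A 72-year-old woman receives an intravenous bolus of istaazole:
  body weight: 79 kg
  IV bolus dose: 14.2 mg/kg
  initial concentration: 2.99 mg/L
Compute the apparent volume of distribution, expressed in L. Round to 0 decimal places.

Dose = 14.2 × 79 = 1122 mg
Vd = Dose / C₀ = 1122 / 2.99 = 375.3 L

375 L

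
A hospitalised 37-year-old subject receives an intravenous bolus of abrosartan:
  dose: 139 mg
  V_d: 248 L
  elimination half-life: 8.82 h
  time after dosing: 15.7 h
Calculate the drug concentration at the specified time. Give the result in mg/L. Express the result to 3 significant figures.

C₀ = Dose / Vd = 139.0 / 248 = 0.5605 mg/L
k = ln2 / t½ = 0.693147 / 8.82 = 0.07859 h⁻¹
C = C₀ · e^(−k·t) = 0.5605 × e^(−0.07859 × 15.7)
  = 0.5605 × 0.2912 = 0.1632 mg/L

0.163 mg/L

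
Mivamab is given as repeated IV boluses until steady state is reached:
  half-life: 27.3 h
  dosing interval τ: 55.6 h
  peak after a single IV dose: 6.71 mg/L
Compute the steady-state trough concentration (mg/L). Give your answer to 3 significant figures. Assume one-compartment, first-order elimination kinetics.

k = ln2 / t½ = 0.693147 / 27.3 = 0.02539 h⁻¹
e^(−kτ) = e^(−0.02539 × 55.6) = 0.2437
Accumulation ratio R = 1 / (1 − e^(−kτ)) = 1 / (1 − 0.2437) = 1.322
Steady-state trough = C₀ × R × e^(−kτ) = 6.71 × 1.322 × 0.2437 = 2.162 mg/L

2.16 mg/L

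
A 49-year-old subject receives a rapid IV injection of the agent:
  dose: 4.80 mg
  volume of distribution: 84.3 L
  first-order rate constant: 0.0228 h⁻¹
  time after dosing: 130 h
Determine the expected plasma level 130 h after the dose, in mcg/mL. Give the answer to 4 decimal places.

0.0029 mcg/mL

C₀ = Dose / Vd = 4.800 / 84.3 = 0.05694 mg/L
C = C₀ · e^(−k·t) = 0.05694 × e^(−0.02280 × 130)
  = 0.05694 × 0.05161 = 0.002939 mg/L
(0.002939 mg/L = 0.002939 mcg/mL)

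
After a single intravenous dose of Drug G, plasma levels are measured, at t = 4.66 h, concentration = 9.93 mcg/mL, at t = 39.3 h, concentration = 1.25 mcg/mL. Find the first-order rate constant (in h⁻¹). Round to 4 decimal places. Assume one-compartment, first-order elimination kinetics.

0.0598 h⁻¹

k = ln(C₁/C₂) / (t₂ − t₁) = ln(9.93/1.25) / (39.3 − 4.66)
  = 2.072 / 34.64 = 0.05982 h⁻¹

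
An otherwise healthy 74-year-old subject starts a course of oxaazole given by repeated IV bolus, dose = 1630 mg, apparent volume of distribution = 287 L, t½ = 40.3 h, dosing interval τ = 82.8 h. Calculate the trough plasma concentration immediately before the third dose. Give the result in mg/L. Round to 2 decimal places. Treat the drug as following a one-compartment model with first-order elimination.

1.70 mg/L

C₀ per dose = Dose / Vd = 1630 / 287 = 5.679 mg/L
k = ln2 / t½ = 0.693147 / 40.3 = 0.01720 h⁻¹
Fraction remaining after one interval: r = e^(−kτ) = e^(−0.01720 × 82.8) = 0.2407
Before dose 3, 2 doses have been given (aged 1τ, 2τ).
C_trough = C₀ × (r + r²) = 5.679 × (0.2407 + 0.05794) = 1.696 mg/L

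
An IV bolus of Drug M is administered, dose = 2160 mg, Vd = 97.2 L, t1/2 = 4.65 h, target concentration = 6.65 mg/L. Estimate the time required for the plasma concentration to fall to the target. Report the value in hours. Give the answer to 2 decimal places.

C₀ = Dose / Vd = 2160 / 97.2 = 22.22 mg/L
k = ln2 / t½ = 0.693147 / 4.65 = 0.1491 h⁻¹
t = ln(C₀ / C) / k = ln(22.22 / 6.65) / 0.1491
  = ln(3.341) / 0.1491 = 1.206 / 0.1491 = 8.089 h

8.09 h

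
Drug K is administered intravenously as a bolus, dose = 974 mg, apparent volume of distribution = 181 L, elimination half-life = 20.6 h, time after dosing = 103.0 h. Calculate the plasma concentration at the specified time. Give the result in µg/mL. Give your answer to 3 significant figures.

C₀ = Dose / Vd = 974.0 / 181 = 5.381 mg/L
k = ln2 / t½ = 0.693147 / 20.6 = 0.03365 h⁻¹
t / t½ = 103.0 / 20.6 = 5 half-lives
C = C₀ × (1/2)^5 = 5.381 × 0.03125 = 0.1682 mg/L
(0.1682 mg/L = 0.1682 µg/mL)

0.168 µg/mL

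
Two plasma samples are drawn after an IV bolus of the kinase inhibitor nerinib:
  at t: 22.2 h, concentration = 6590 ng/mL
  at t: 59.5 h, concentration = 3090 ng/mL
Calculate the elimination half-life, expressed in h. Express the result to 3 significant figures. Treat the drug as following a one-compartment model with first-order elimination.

k = ln(C₁/C₂) / (t₂ − t₁) = ln(6590/3090) / (59.5 − 22.2)
  = 0.7574 / 37.30 = 0.02031 h⁻¹
t½ = ln2 / k = 0.693147 / 0.02031 = 34.13 h

34.1 h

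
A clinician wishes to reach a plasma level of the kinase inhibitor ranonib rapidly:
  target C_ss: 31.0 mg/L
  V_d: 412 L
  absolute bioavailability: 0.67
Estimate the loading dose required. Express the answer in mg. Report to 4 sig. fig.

LD = Css × Vd / F = 31.0 × 412 / 0.67 = 19060 mg

19060 mg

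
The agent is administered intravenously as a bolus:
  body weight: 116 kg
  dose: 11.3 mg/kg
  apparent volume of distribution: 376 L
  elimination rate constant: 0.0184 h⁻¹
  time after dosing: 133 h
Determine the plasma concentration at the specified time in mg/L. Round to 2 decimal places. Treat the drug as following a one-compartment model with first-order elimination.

Total dose = 11.3 × 116 = 1311 mg
C₀ = Dose / Vd = 1311 / 376 = 3.487 mg/L
C = C₀ · e^(−k·t) = 3.487 × e^(−0.01840 × 133)
  = 3.487 × 0.08654 = 0.3018 mg/L

0.30 mg/L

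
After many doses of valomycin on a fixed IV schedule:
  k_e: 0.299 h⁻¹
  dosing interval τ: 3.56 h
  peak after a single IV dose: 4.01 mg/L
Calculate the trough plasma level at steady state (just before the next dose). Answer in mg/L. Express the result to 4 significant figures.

e^(−kτ) = e^(−0.2990 × 3.56) = 0.3449
Accumulation ratio R = 1 / (1 − e^(−kτ)) = 1 / (1 − 0.3449) = 1.526
Steady-state trough = C₀ × R × e^(−kτ) = 4.01 × 1.526 × 0.3449 = 2.111 mg/L

2.111 mg/L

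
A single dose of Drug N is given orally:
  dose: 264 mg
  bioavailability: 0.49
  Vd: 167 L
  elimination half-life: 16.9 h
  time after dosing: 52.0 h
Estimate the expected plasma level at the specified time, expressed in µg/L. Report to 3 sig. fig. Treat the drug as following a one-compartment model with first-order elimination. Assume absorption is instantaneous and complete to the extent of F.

91.8 µg/L

Amount reaching circulation = F × Dose = 0.49 × 264.0 = 129.4 mg
C₀ = F·Dose / Vd = 129.4 / 167 = 0.7749 mg/L
k = ln2 / t½ = 0.693147 / 16.9 = 0.04101 h⁻¹
C = C₀ · e^(−k·t) = 0.7749 × e^(−0.04101 × 52.0)
  = 0.7749 × 0.1185 = 0.09183 mg/L
Convert: 0.09183 mg/L × 1000 = 91.83 µg/L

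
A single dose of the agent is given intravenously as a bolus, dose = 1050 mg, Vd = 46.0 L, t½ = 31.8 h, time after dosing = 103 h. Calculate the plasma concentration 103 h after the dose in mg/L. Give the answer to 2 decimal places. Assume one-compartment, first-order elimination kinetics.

C₀ = Dose / Vd = 1050 / 46.0 = 22.83 mg/L
k = ln2 / t½ = 0.693147 / 31.8 = 0.02180 h⁻¹
C = C₀ · e^(−k·t) = 22.83 × e^(−0.02180 × 103)
  = 22.83 × 0.1059 = 2.418 mg/L

2.42 mg/L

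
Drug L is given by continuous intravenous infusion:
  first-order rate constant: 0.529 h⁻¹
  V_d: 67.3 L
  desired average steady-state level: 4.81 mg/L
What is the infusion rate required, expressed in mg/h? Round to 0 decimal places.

CL = k × Vd = 0.5290 × 67.3 = 35.60 L/h
At steady state, infusion rate R₀ = Css × CL = 4.81 × 35.60 = 171.2 mg/h

171 mg/h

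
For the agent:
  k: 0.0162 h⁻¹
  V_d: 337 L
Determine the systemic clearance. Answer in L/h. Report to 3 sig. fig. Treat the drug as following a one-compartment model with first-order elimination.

5.46 L/h

CL = k × Vd = 0.0162 × 337 = 5.459 L/h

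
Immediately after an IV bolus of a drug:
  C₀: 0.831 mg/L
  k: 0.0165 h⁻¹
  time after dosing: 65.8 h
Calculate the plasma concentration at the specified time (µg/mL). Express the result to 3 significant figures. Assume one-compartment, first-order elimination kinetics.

0.281 µg/mL

C = C₀ · e^(−k·t) = 0.8310 × e^(−0.01650 × 65.8)
  = 0.8310 × 0.3377 = 0.2806 mg/L
(0.2806 mg/L = 0.2806 µg/mL)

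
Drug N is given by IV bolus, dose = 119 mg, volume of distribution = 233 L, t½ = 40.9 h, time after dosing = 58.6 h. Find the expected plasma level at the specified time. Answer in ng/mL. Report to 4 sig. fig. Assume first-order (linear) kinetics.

C₀ = Dose / Vd = 119.0 / 233 = 0.5107 mg/L
k = ln2 / t½ = 0.693147 / 40.9 = 0.01695 h⁻¹
C = C₀ · e^(−k·t) = 0.5107 × e^(−0.01695 × 58.6)
  = 0.5107 × 0.3704 = 0.1892 mg/L
Convert: 0.1892 mg/L × 1000 = 189.2 ng/mL

189.2 ng/mL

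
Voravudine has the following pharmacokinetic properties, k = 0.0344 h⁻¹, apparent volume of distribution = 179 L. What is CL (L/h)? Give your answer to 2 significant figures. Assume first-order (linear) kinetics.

CL = k × Vd = 0.0344 × 179 = 6.158 L/h

6.2 L/h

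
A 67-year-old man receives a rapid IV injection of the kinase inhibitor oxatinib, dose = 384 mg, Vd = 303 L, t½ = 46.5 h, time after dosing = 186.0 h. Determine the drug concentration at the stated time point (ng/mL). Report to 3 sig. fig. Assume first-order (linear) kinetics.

79.2 ng/mL

C₀ = Dose / Vd = 384.0 / 303 = 1.267 mg/L
k = ln2 / t½ = 0.693147 / 46.5 = 0.01491 h⁻¹
t / t½ = 186.0 / 46.5 = 4 half-lives
C = C₀ × (1/2)^4 = 1.267 × 0.06250 = 0.07919 mg/L
Convert: 0.07919 mg/L × 1000 = 79.19 ng/mL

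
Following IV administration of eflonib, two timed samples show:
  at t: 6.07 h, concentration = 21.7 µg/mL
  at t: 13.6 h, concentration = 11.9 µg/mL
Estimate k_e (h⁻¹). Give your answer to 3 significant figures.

k = ln(C₁/C₂) / (t₂ − t₁) = ln(21.7/11.9) / (13.6 − 6.07)
  = 0.6008 / 7.530 = 0.07979 h⁻¹

0.0798 h⁻¹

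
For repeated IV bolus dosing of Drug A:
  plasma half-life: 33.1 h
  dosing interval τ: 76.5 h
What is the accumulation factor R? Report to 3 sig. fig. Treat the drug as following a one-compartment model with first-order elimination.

1.25

k = ln2 / t½ = 0.693147 / 33.1 = 0.02094 h⁻¹
e^(−kτ) = e^(−0.02094 × 76.5) = 0.2015
Accumulation ratio R = 1 / (1 − e^(−kτ)) = 1 / (1 − 0.2015) = 1.252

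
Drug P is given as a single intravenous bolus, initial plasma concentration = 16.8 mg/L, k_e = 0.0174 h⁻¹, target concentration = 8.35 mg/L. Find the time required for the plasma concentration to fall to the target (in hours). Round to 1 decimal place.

40.2 h

t = ln(C₀ / C) / k = ln(16.80 / 8.35) / 0.01740
  = ln(2.012) / 0.01740 = 0.6991 / 0.01740 = 40.18 h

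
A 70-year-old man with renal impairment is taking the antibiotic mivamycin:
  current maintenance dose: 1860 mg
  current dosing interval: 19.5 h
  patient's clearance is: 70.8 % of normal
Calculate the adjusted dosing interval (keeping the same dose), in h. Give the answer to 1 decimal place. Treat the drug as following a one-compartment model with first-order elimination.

27.5 h

To keep the same average steady-state level, dosing rate must scale with clearance.
CL ratio = 70.8 / 100 = 0.7080
New interval (same dose) = 19.5 / 0.7080 = 27.54 h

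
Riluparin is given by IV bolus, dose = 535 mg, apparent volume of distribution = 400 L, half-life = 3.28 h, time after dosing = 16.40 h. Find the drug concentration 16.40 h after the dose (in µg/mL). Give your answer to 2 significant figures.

0.042 µg/mL

C₀ = Dose / Vd = 535.0 / 400 = 1.338 mg/L
k = ln2 / t½ = 0.693147 / 3.28 = 0.2113 h⁻¹
t / t½ = 16.40 / 3.28 = 5 half-lives
C = C₀ × (1/2)^5 = 1.338 × 0.03125 = 0.04181 mg/L
(0.04181 mg/L = 0.04181 µg/mL)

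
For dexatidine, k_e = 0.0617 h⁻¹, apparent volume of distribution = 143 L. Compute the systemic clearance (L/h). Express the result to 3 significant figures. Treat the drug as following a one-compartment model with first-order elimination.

CL = k × Vd = 0.0617 × 143 = 8.823 L/h

8.82 L/h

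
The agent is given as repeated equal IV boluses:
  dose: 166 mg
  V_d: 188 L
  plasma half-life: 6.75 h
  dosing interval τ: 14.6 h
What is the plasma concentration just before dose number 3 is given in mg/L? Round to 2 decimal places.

C₀ per dose = Dose / Vd = 166 / 188 = 0.8830 mg/L
k = ln2 / t½ = 0.693147 / 6.75 = 0.1027 h⁻¹
Fraction remaining after one interval: r = e^(−kτ) = e^(−0.1027 × 14.6) = 0.2233
Before dose 3, 2 doses have been given (aged 1τ, 2τ).
C_trough = C₀ × (r + r²) = 0.8830 × (0.2233 + 0.04986) = 0.2412 mg/L

0.24 mg/L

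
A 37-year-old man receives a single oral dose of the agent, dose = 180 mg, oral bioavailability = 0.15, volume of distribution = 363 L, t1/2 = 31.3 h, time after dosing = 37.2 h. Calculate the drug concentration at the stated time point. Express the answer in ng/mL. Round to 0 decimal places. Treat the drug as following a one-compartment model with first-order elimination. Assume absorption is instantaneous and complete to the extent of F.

33 ng/mL

Amount reaching circulation = F × Dose = 0.15 × 180.0 = 27.00 mg
C₀ = F·Dose / Vd = 27.00 / 363 = 0.07438 mg/L
k = ln2 / t½ = 0.693147 / 31.3 = 0.02215 h⁻¹
C = C₀ · e^(−k·t) = 0.07438 × e^(−0.02215 × 37.2)
  = 0.07438 × 0.4387 = 0.03263 mg/L
Convert: 0.03263 mg/L × 1000 = 32.63 ng/mL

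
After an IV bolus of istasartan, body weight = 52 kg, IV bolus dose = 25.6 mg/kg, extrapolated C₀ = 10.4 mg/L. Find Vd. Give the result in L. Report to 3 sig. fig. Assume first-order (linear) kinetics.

128 L

Dose = 25.6 × 52 = 1331 mg
Vd = Dose / C₀ = 1331 / 10.4 = 128.0 L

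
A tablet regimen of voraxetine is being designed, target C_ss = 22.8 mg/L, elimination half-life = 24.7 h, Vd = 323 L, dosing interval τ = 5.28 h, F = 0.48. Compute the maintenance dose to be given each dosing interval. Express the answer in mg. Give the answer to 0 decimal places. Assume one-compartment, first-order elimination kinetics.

2273 mg

k = ln2 / t½ = 0.693147 / 24.7 = 0.02806 h⁻¹
CL = k × Vd = 0.02806 × 323 = 9.063 L/h
At steady state, F × (Dose/τ) = Css × CL.
Dose = Css × CL × τ / F = 22.8 × 9.063 × 5.28 / 0.48 = 2273 mg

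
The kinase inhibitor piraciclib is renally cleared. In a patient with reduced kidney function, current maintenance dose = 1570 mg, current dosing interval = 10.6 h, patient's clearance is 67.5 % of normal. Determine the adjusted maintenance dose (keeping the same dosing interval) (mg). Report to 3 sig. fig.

To keep the same average steady-state level, dosing rate must scale with clearance.
CL ratio = 67.5 / 100 = 0.6750
New dose (same interval) = 1570 × 0.6750 = 1060 mg

1060 mg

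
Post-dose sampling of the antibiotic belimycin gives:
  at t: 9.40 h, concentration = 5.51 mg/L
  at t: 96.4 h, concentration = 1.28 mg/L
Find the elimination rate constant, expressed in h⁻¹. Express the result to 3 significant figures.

k = ln(C₁/C₂) / (t₂ − t₁) = ln(5.51/1.28) / (96.4 − 9.40)
  = 1.460 / 87.00 = 0.01678 h⁻¹

0.0168 h⁻¹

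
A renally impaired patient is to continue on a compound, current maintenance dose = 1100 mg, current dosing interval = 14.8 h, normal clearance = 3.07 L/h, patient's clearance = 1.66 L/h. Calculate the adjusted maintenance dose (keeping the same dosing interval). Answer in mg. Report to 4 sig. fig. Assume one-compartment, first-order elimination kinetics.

594.8 mg

To keep the same average steady-state level, dosing rate must scale with clearance.
CL ratio = 1.66 / 3.07 = 0.5407
New dose (same interval) = 1100 × 0.5407 = 594.8 mg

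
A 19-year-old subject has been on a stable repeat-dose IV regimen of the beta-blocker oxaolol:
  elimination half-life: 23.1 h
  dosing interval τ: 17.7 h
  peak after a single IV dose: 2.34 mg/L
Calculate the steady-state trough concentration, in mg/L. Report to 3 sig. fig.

3.34 mg/L

k = ln2 / t½ = 0.693147 / 23.1 = 0.03001 h⁻¹
e^(−kτ) = e^(−0.03001 × 17.7) = 0.5879
Accumulation ratio R = 1 / (1 − e^(−kτ)) = 1 / (1 − 0.5879) = 2.427
Steady-state trough = C₀ × R × e^(−kτ) = 2.34 × 2.427 × 0.5879 = 3.339 mg/L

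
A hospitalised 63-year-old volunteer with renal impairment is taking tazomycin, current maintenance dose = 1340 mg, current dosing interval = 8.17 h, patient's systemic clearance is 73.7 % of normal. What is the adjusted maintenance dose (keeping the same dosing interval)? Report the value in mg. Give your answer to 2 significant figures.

To keep the same average steady-state level, dosing rate must scale with clearance.
CL ratio = 73.7 / 100 = 0.7370
New dose (same interval) = 1340 × 0.7370 = 987.6 mg

990 mg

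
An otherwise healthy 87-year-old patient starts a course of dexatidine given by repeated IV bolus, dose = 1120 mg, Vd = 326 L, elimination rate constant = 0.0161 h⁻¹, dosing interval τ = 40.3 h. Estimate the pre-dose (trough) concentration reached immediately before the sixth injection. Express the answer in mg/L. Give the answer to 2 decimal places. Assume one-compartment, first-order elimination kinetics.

3.62 mg/L

C₀ per dose = Dose / Vd = 1120 / 326 = 3.436 mg/L
Fraction remaining after one interval: r = e^(−kτ) = e^(−0.01610 × 40.3) = 0.5227
Before dose 6, 5 doses have been given (aged 1τ, 2τ, 3τ, 4τ, 5τ).
C_trough = C₀ × (r + r² + … + r^5) = C₀ × r(1−r^5)/(1−r)
        = 3.436 × 0.5227 × (1 − 0.03902) / (1 − 0.5227) = 3.616 mg/L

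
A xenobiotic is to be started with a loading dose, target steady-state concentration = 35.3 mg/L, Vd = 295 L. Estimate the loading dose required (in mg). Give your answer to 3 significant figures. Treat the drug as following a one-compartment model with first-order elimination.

LD = Css × Vd = 35.3 × 295 = 10410 mg

10400 mg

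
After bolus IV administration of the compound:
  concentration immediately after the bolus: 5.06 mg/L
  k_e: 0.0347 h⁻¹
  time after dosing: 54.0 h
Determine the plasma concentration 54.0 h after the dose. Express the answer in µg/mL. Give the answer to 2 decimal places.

C = C₀ · e^(−k·t) = 5.060 × e^(−0.03470 × 54.0)
  = 5.060 × 0.1535 = 0.7767 mg/L
(0.7767 mg/L = 0.7767 µg/mL)

0.78 µg/mL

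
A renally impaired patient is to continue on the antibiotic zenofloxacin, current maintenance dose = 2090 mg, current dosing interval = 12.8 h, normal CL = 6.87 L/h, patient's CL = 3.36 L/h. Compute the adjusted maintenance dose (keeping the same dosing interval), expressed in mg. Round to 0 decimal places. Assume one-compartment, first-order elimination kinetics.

To keep the same average steady-state level, dosing rate must scale with clearance.
CL ratio = 3.36 / 6.87 = 0.4891
New dose (same interval) = 2090 × 0.4891 = 1022 mg

1022 mg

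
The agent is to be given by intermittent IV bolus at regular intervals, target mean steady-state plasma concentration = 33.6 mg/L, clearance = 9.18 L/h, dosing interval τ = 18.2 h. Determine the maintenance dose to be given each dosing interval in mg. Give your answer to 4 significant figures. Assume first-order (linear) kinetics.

At steady state, Dose/τ = Css × CL.
Dose = Css × CL × τ = 33.6 × 9.180 × 18.2 = 5614 mg

5614 mg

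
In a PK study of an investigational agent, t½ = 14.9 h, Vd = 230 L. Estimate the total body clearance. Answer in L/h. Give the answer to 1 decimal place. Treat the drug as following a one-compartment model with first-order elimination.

k = ln2 / t½ = 0.693147 / 14.9 = 0.04652 h⁻¹
CL = k × Vd = 0.04652 × 230 = 10.70 L/h

10.7 L/h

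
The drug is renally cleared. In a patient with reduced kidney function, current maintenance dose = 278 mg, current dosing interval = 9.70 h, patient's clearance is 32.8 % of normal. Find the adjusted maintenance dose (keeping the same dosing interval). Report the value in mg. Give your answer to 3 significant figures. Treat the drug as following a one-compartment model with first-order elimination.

91.2 mg

To keep the same average steady-state level, dosing rate must scale with clearance.
CL ratio = 32.8 / 100 = 0.3280
New dose (same interval) = 278 × 0.3280 = 91.18 mg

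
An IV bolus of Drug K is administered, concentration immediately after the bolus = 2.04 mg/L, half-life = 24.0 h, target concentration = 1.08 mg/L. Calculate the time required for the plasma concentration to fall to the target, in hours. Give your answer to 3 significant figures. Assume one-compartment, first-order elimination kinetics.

k = ln2 / t½ = 0.693147 / 24.0 = 0.02888 h⁻¹
t = ln(C₀ / C) / k = ln(2.040 / 1.08) / 0.02888
  = ln(1.889) / 0.02888 = 0.6360 / 0.02888 = 22.02 h

22.0 h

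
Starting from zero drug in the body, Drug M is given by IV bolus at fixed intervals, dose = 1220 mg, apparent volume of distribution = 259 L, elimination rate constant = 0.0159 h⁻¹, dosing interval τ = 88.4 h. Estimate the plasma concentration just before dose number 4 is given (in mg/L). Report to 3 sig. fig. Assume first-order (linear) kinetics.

1.51 mg/L

C₀ per dose = Dose / Vd = 1220 / 259 = 4.710 mg/L
Fraction remaining after one interval: r = e^(−kτ) = e^(−0.01590 × 88.4) = 0.2452
Before dose 4, 3 doses have been given (aged 1τ, 2τ, 3τ).
C_trough = C₀ × (r + r² + … + r^3) = C₀ × r(1−r^3)/(1−r)
        = 4.710 × 0.2452 × (1 − 0.01474) / (1 − 0.2452) = 1.508 mg/L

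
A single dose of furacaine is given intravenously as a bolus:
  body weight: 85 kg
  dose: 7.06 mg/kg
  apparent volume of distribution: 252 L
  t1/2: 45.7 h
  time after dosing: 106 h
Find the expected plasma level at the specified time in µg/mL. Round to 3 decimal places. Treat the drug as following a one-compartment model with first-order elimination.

Total dose = 7.06 × 85 = 600.1 mg
C₀ = Dose / Vd = 600.1 / 252 = 2.381 mg/L
k = ln2 / t½ = 0.693147 / 45.7 = 0.01517 h⁻¹
C = C₀ · e^(−k·t) = 2.381 × e^(−0.01517 × 106)
  = 2.381 × 0.2003 = 0.4769 mg/L
(0.4769 mg/L = 0.4769 µg/mL)

0.477 µg/mL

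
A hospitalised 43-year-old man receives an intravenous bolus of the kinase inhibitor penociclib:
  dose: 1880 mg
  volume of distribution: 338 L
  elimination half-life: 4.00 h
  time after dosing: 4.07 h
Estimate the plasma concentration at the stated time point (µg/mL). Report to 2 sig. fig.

C₀ = Dose / Vd = 1880 / 338 = 5.562 mg/L
k = ln2 / t½ = 0.693147 / 4.00 = 0.1733 h⁻¹
C = C₀ · e^(−k·t) = 5.562 × e^(−0.1733 × 4.07)
  = 5.562 × 0.4939 = 2.747 mg/L
(2.747 mg/L = 2.747 µg/mL)

2.7 µg/mL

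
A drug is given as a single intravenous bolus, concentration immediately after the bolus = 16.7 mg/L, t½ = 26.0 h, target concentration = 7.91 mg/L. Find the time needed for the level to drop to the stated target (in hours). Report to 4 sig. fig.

k = ln2 / t½ = 0.693147 / 26.0 = 0.02666 h⁻¹
t = ln(C₀ / C) / k = ln(16.70 / 7.91) / 0.02666
  = ln(2.111) / 0.02666 = 0.7472 / 0.02666 = 28.03 h

28.03 h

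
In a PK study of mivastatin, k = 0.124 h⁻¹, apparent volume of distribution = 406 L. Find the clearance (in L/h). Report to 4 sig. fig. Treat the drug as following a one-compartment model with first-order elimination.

50.34 L/h

CL = k × Vd = 0.124 × 406 = 50.34 L/h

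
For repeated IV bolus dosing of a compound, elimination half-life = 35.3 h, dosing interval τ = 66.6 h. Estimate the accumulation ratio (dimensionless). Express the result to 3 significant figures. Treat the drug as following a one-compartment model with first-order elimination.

1.37

k = ln2 / t½ = 0.693147 / 35.3 = 0.01964 h⁻¹
e^(−kτ) = e^(−0.01964 × 66.6) = 0.2704
Accumulation ratio R = 1 / (1 − e^(−kτ)) = 1 / (1 − 0.2704) = 1.371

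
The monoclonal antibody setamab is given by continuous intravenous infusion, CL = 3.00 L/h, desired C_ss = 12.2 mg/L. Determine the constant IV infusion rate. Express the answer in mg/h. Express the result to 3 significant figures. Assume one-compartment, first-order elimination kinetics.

36.6 mg/h

At steady state, infusion rate R₀ = Css × CL = 12.2 × 3.000 = 36.60 mg/h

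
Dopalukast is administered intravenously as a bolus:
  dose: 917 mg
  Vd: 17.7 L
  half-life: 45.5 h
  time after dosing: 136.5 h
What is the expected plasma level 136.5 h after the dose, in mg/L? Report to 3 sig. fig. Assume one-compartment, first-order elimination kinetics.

C₀ = Dose / Vd = 917.0 / 17.7 = 51.81 mg/L
k = ln2 / t½ = 0.693147 / 45.5 = 0.01523 h⁻¹
t / t½ = 136.5 / 45.5 = 3 half-lives
C = C₀ × (1/2)^3 = 51.81 × 0.1250 = 6.476 mg/L

6.48 mg/L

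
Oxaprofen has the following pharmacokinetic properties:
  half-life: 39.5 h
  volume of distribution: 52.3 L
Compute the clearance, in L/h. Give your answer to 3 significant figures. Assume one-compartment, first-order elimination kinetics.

0.918 L/h

k = ln2 / t½ = 0.693147 / 39.5 = 0.01755 h⁻¹
CL = k × Vd = 0.01755 × 52.3 = 0.9179 L/h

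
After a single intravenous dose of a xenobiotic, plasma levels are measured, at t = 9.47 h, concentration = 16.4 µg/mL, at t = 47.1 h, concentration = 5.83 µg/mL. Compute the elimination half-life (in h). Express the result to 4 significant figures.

25.22 h

k = ln(C₁/C₂) / (t₂ − t₁) = ln(16.4/5.83) / (47.1 − 9.47)
  = 1.034 / 37.63 = 0.02748 h⁻¹
t½ = ln2 / k = 0.693147 / 0.02748 = 25.22 h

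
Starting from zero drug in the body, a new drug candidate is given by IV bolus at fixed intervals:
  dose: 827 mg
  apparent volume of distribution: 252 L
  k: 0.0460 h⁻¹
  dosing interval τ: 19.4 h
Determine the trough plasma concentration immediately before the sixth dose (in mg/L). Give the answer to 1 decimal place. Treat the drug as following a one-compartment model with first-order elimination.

2.3 mg/L

C₀ per dose = Dose / Vd = 827 / 252 = 3.282 mg/L
Fraction remaining after one interval: r = e^(−kτ) = e^(−0.04600 × 19.4) = 0.4097
Before dose 6, 5 doses have been given (aged 1τ, 2τ, 3τ, 4τ, 5τ).
C_trough = C₀ × (r + r² + … + r^5) = C₀ × r(1−r^5)/(1−r)
        = 3.282 × 0.4097 × (1 − 0.01154) / (1 − 0.4097) = 2.252 mg/L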